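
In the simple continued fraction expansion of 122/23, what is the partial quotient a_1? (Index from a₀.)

3

122 = 5·23 + 7   →  a_0 = 5
23 = 3·7 + 2   →  a_1 = 3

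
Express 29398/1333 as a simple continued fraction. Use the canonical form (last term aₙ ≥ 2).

[22; 18, 1, 1, 17, 2]

29398 = 22*1333 + 72
1333 = 18*72 + 37
72 = 1*37 + 35
37 = 1*35 + 2
35 = 17*2 + 1
2 = 2*1 + 0  (stop)
So 29398/1333 = [22; 18, 1, 1, 17, 2].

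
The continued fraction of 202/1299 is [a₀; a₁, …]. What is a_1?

6

202 = 0·1299 + 202   →  a_0 = 0
1299 = 6·202 + 87   →  a_1 = 6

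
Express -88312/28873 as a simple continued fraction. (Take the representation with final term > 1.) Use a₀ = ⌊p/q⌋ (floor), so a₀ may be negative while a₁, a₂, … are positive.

[-4; 1, 16, 18, 2, 2, 18]

-88312 = -4·28873 + 27180
28873 = 1·27180 + 1693
27180 = 16·1693 + 92
1693 = 18·92 + 37
92 = 2·37 + 18
37 = 2·18 + 1
18 = 18·1 + 0  (stop)
So -88312/28873 = [-4; 1, 16, 18, 2, 2, 18].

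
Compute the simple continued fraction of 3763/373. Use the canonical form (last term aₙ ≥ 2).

3763 = 10*373 + 33
373 = 11*33 + 10
33 = 3*10 + 3
10 = 3*3 + 1
3 = 3*1 + 0  (stop)
So 3763/373 = [10; 11, 3, 3, 3].

[10; 11, 3, 3, 3]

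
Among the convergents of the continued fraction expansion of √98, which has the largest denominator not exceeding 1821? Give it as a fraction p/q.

17631/1781

√98 = [9; 1, 8, 1, 18, …] (period length 4).
Convergents:
  p_0/q_0 = 9/1
  p_1/q_1 = 10/1
  p_2/q_2 = 89/9
  p_3/q_3 = 99/10
  p_4/q_4 = 1871/189
  p_5/q_5 = 1970/199
  p_6/q_6 = 17631/1781
  p_7/q_7 = 19601/1980
q_6 = 1781 ≤ 1821 < 1980 = q_7, so the answer is 17631/1781.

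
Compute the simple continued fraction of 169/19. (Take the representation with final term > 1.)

169 = 8*19 + 17
19 = 1*17 + 2
17 = 8*2 + 1
2 = 2*1 + 0  (stop)
So 169/19 = [8; 1, 8, 2].

[8; 1, 8, 2]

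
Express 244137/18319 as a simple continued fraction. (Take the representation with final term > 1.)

[13; 3, 17, 6, 8, 7]

244137 = 13×18319 + 5990
18319 = 3×5990 + 349
5990 = 17×349 + 57
349 = 6×57 + 7
57 = 8×7 + 1
7 = 7×1 + 0  (stop)
So 244137/18319 = [13; 3, 17, 6, 8, 7].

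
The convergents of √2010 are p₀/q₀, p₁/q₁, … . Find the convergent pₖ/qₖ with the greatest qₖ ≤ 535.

23896/533

√2010 = [44; 1, 4, 1, 88, …] (period length 4).
Convergents:
  p_0/q_0 = 44/1
  p_1/q_1 = 45/1
  p_2/q_2 = 224/5
  p_3/q_3 = 269/6
  p_4/q_4 = 23896/533
  p_5/q_5 = 24165/539
q_4 = 533 ≤ 535 < 539 = q_5, so the answer is 23896/533.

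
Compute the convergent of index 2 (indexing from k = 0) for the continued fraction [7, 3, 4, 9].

Using pₖ = aₖpₖ₋₁ + pₖ₋₂, qₖ = aₖqₖ₋₁ + qₖ₋₂ (with p₋₁=1, p₋₂=0, q₋₁=0, q₋₂=1):
  k=0: a=7, p=7, q=1
  k=1: a=3, p=22, q=3
  k=2: a=4, p=95, q=13

95/13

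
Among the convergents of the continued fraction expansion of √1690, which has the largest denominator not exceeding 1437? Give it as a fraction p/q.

√1690 = [41; 9, 8, 9, 82, …] (period length 4).
Convergents:
  p_0/q_0 = 41/1
  p_1/q_1 = 370/9
  p_2/q_2 = 3001/73
  p_3/q_3 = 27379/666
  p_4/q_4 = 2248079/54685
q_3 = 666 ≤ 1437 < 54685 = q_4, so the answer is 27379/666.

27379/666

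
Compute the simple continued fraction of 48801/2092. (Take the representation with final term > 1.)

48801 = 23×2092 + 685
2092 = 3×685 + 37
685 = 18×37 + 19
37 = 1×19 + 18
19 = 1×18 + 1
18 = 18×1 + 0  (stop)
So 48801/2092 = [23; 3, 18, 1, 1, 18].

[23; 3, 18, 1, 1, 18]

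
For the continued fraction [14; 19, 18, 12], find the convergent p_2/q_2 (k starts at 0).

4820/343

Using pₖ = aₖpₖ₋₁ + pₖ₋₂, qₖ = aₖqₖ₋₁ + qₖ₋₂ (with p₋₁=1, p₋₂=0, q₋₁=0, q₋₂=1):
  k=0: a=14, p=14, q=1
  k=1: a=19, p=267, q=19
  k=2: a=18, p=4820, q=343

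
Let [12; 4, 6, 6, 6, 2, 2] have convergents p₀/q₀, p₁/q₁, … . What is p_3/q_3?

Using pₖ = aₖpₖ₋₁ + pₖ₋₂, qₖ = aₖqₖ₋₁ + qₖ₋₂ (with p₋₁=1, p₋₂=0, q₋₁=0, q₋₂=1):
  k=0: a=12, p=12, q=1
  k=1: a=4, p=49, q=4
  k=2: a=6, p=306, q=25
  k=3: a=6, p=1885, q=154

1885/154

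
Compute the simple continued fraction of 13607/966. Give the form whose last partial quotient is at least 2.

13607 = 14*966 + 83
966 = 11*83 + 53
83 = 1*53 + 30
53 = 1*30 + 23
30 = 1*23 + 7
23 = 3*7 + 2
7 = 3*2 + 1
2 = 2*1 + 0  (stop)
So 13607/966 = [14; 11, 1, 1, 1, 3, 3, 2].

[14; 11, 1, 1, 1, 3, 3, 2]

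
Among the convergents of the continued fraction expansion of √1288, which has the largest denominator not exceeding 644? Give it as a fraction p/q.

22897/638

√1288 = [35; 1, 7, 1, 70, …] (period length 4).
Convergents:
  p_0/q_0 = 35/1
  p_1/q_1 = 36/1
  p_2/q_2 = 287/8
  p_3/q_3 = 323/9
  p_4/q_4 = 22897/638
  p_5/q_5 = 23220/647
q_4 = 638 ≤ 644 < 647 = q_5, so the answer is 22897/638.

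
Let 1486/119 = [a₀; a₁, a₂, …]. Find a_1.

2

1486 = 12·119 + 58   →  a_0 = 12
119 = 2·58 + 3   →  a_1 = 2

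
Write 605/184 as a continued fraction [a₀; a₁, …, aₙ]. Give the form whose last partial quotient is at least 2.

605 = 3*184 + 53
184 = 3*53 + 25
53 = 2*25 + 3
25 = 8*3 + 1
3 = 3*1 + 0  (stop)
So 605/184 = [3; 3, 2, 8, 3].

[3; 3, 2, 8, 3]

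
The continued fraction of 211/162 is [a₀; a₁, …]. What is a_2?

3

211 = 1·162 + 49   →  a_0 = 1
162 = 3·49 + 15   →  a_1 = 3
49 = 3·15 + 4   →  a_2 = 3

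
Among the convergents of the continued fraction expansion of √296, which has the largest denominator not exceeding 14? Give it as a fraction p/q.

86/5

√296 = [17; 4, 1, 7, 1, 4, 34, …] (period length 6).
Convergents:
  p_0/q_0 = 17/1
  p_1/q_1 = 69/4
  p_2/q_2 = 86/5
  p_3/q_3 = 671/39
q_2 = 5 ≤ 14 < 39 = q_3, so the answer is 86/5.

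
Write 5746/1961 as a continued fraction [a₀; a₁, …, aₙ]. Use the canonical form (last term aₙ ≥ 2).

5746 = 2·1961 + 1824
1961 = 1·1824 + 137
1824 = 13·137 + 43
137 = 3·43 + 8
43 = 5·8 + 3
8 = 2·3 + 2
3 = 1·2 + 1
2 = 2·1 + 0  (stop)
So 5746/1961 = [2; 1, 13, 3, 5, 2, 1, 2].

[2; 1, 13, 3, 5, 2, 1, 2]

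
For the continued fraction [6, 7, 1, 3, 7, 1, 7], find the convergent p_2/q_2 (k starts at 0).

Using pₖ = aₖpₖ₋₁ + pₖ₋₂, qₖ = aₖqₖ₋₁ + qₖ₋₂ (with p₋₁=1, p₋₂=0, q₋₁=0, q₋₂=1):
  k=0: a=6, p=6, q=1
  k=1: a=7, p=43, q=7
  k=2: a=1, p=49, q=8

49/8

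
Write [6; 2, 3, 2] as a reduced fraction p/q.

103/16

Using pₖ = aₖpₖ₋₁ + pₖ₋₂ and qₖ = aₖqₖ₋₁ + qₖ₋₂:
  k=0: a=6, p=6, q=1
  k=1: a=2, p=13, q=2
  k=2: a=3, p=45, q=7
  k=3: a=2, p=103, q=16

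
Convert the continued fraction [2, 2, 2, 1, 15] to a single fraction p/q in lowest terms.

Using pₖ = aₖpₖ₋₁ + pₖ₋₂ and qₖ = aₖqₖ₋₁ + qₖ₋₂:
  k=0: a=2, p=2, q=1
  k=1: a=2, p=5, q=2
  k=2: a=2, p=12, q=5
  k=3: a=1, p=17, q=7
  k=4: a=15, p=267, q=110

267/110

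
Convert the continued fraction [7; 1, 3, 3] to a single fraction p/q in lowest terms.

Fold from the inside: start with 3/1.
  3 + 1/3 = 10/3
  1 + 3/10 = 13/10
  7 + 10/13 = 101/13

101/13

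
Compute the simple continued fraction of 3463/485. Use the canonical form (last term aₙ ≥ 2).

[7; 7, 7, 1, 1, 4]

3463 = 7*485 + 68
485 = 7*68 + 9
68 = 7*9 + 5
9 = 1*5 + 4
5 = 1*4 + 1
4 = 4*1 + 0  (stop)
So 3463/485 = [7; 7, 7, 1, 1, 4].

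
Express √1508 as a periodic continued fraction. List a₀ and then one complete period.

[38; 1, 4, 1, 76]

a₀ = ⌊√1508⌋ = 38.
With m₀=0, d₀=1 and mₖ₊₁ = dₖaₖ − mₖ, dₖ₊₁ = (n − mₖ₊₁²)/dₖ, aₖ₊₁ = ⌊(a₀+mₖ₊₁)/dₖ₊₁⌋:
  k=1: m=38, d=64, a=1
  k=2: m=26, d=13, a=4
  k=3: m=26, d=64, a=1
  k=4: m=38, d=1, a=76
d=1 and a=2a₀=76 at k=4, so the next step gives (m, d) = (38, 64) again — its k=1 value — and the period has length 4.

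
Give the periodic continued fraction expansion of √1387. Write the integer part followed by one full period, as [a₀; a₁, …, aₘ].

a₀ = ⌊√1387⌋ = 37.
With m₀=0, d₀=1 and mₖ₊₁ = dₖaₖ − mₖ, dₖ₊₁ = (n − mₖ₊₁²)/dₖ, aₖ₊₁ = ⌊(a₀+mₖ₊₁)/dₖ₊₁⌋:
  k=1: m=37, d=18, a=4
  k=2: m=35, d=9, a=8
  k=3: m=37, d=2, a=37
  k=4: m=37, d=9, a=8
  k=5: m=35, d=18, a=4
  k=6: m=37, d=1, a=74
d=1 and a=2a₀=74 at k=6, so the next step gives (m, d) = (37, 18) again — its k=1 value — and the period has length 6.

[37; 4, 8, 37, 8, 4, 74]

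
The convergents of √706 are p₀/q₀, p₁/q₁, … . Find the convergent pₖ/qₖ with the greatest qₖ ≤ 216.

4889/184

√706 = [26; 1, 1, 3, 26, 3, 1, 1, 52, …] (period length 8).
Convergents:
  p_0/q_0 = 26/1
  p_1/q_1 = 27/1
  p_2/q_2 = 53/2
  p_3/q_3 = 186/7
  p_4/q_4 = 4889/184
  p_5/q_5 = 14853/559
q_4 = 184 ≤ 216 < 559 = q_5, so the answer is 4889/184.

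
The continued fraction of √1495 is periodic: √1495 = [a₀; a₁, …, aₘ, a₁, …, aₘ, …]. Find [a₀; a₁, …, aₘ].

a₀ = ⌊√1495⌋ = 38.
With m₀=0, d₀=1 and mₖ₊₁ = dₖaₖ − mₖ, dₖ₊₁ = (n − mₖ₊₁²)/dₖ, aₖ₊₁ = ⌊(a₀+mₖ₊₁)/dₖ₊₁⌋:
  k=1: m=38, d=51, a=1
  k=2: m=13, d=26, a=1
  k=3: m=13, d=51, a=1
  k=4: m=38, d=1, a=76
d=1 and a=2a₀=76 at k=4, so the next step gives (m, d) = (38, 51) again — its k=1 value — and the period has length 4.

[38; 1, 1, 1, 76]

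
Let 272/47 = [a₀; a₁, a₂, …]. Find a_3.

1

272 = 5·47 + 37   →  a_0 = 5
47 = 1·37 + 10   →  a_1 = 1
37 = 3·10 + 7   →  a_2 = 3
10 = 1·7 + 3   →  a_3 = 1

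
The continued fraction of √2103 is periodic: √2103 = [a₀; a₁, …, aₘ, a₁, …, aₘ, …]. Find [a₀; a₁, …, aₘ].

[45; 1, 6, 15, 6, 1, 90]

a₀ = ⌊√2103⌋ = 45.
With m₀=0, d₀=1 and mₖ₊₁ = dₖaₖ − mₖ, dₖ₊₁ = (n − mₖ₊₁²)/dₖ, aₖ₊₁ = ⌊(a₀+mₖ₊₁)/dₖ₊₁⌋:
  k=1: m=45, d=78, a=1
  k=2: m=33, d=13, a=6
  k=3: m=45, d=6, a=15
  k=4: m=45, d=13, a=6
  k=5: m=33, d=78, a=1
  k=6: m=45, d=1, a=90
d=1 and a=2a₀=90 at k=6, so the next step gives (m, d) = (45, 78) again — its k=1 value — and the period has length 6.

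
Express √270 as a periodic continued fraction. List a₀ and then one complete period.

[16; 2, 3, 6, 3, 2, 32]

a₀ = ⌊√270⌋ = 16.
With m₀=0, d₀=1 and mₖ₊₁ = dₖaₖ − mₖ, dₖ₊₁ = (n − mₖ₊₁²)/dₖ, aₖ₊₁ = ⌊(a₀+mₖ₊₁)/dₖ₊₁⌋:
  k=1: m=16, d=14, a=2
  k=2: m=12, d=9, a=3
  k=3: m=15, d=5, a=6
  k=4: m=15, d=9, a=3
  k=5: m=12, d=14, a=2
  k=6: m=16, d=1, a=32
d=1 and a=2a₀=32 at k=6, so the next step gives (m, d) = (16, 14) again — its k=1 value — and the period has length 6.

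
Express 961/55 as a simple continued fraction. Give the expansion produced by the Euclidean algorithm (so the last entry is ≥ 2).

[17; 2, 8, 1, 2]

961 = 17×55 + 26
55 = 2×26 + 3
26 = 8×3 + 2
3 = 1×2 + 1
2 = 2×1 + 0  (stop)
So 961/55 = [17; 2, 8, 1, 2].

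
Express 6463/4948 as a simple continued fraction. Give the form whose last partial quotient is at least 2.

6463 = 1·4948 + 1515
4948 = 3·1515 + 403
1515 = 3·403 + 306
403 = 1·306 + 97
306 = 3·97 + 15
97 = 6·15 + 7
15 = 2·7 + 1
7 = 7·1 + 0  (stop)
So 6463/4948 = [1; 3, 3, 1, 3, 6, 2, 7].

[1; 3, 3, 1, 3, 6, 2, 7]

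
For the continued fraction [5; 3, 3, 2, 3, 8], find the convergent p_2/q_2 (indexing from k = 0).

53/10

Using pₖ = aₖpₖ₋₁ + pₖ₋₂, qₖ = aₖqₖ₋₁ + qₖ₋₂ (with p₋₁=1, p₋₂=0, q₋₁=0, q₋₂=1):
  k=0: a=5, p=5, q=1
  k=1: a=3, p=16, q=3
  k=2: a=3, p=53, q=10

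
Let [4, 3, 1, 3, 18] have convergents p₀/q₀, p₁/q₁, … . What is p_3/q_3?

Using pₖ = aₖpₖ₋₁ + pₖ₋₂, qₖ = aₖqₖ₋₁ + qₖ₋₂ (with p₋₁=1, p₋₂=0, q₋₁=0, q₋₂=1):
  k=0: a=4, p=4, q=1
  k=1: a=3, p=13, q=3
  k=2: a=1, p=17, q=4
  k=3: a=3, p=64, q=15

64/15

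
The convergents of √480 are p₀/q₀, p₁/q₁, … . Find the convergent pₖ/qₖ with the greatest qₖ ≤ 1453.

10582/483

√480 = [21; 1, 9, 1, 42, …] (period length 4).
Convergents:
  p_0/q_0 = 21/1
  p_1/q_1 = 22/1
  p_2/q_2 = 219/10
  p_3/q_3 = 241/11
  p_4/q_4 = 10341/472
  p_5/q_5 = 10582/483
  p_6/q_6 = 105579/4819
q_5 = 483 ≤ 1453 < 4819 = q_6, so the answer is 10582/483.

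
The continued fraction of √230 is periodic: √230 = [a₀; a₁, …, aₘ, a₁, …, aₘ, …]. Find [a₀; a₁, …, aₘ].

a₀ = ⌊√230⌋ = 15.
With m₀=0, d₀=1 and mₖ₊₁ = dₖaₖ − mₖ, dₖ₊₁ = (n − mₖ₊₁²)/dₖ, aₖ₊₁ = ⌊(a₀+mₖ₊₁)/dₖ₊₁⌋:
  k=1: m=15, d=5, a=6
  k=2: m=15, d=1, a=30
d=1 and a=2a₀=30 at k=2, so the next step gives (m, d) = (15, 5) again — its k=1 value — and the period has length 2.

[15; 6, 30]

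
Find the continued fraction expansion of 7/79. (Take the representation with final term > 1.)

7 = 0×79 + 7
79 = 11×7 + 2
7 = 3×2 + 1
2 = 2×1 + 0  (stop)
So 7/79 = [0; 11, 3, 2].

[0; 11, 3, 2]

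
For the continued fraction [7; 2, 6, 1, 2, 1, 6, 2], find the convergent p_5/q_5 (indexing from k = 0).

433/58

Using pₖ = aₖpₖ₋₁ + pₖ₋₂, qₖ = aₖqₖ₋₁ + qₖ₋₂ (with p₋₁=1, p₋₂=0, q₋₁=0, q₋₂=1):
  k=0: a=7, p=7, q=1
  k=1: a=2, p=15, q=2
  k=2: a=6, p=97, q=13
  k=3: a=1, p=112, q=15
  k=4: a=2, p=321, q=43
  k=5: a=1, p=433, q=58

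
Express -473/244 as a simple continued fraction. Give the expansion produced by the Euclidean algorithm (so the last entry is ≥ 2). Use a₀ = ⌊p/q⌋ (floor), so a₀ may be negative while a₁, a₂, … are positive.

[-2; 16, 3, 1, 3]

-473 = -2*244 + 15
244 = 16*15 + 4
15 = 3*4 + 3
4 = 1*3 + 1
3 = 3*1 + 0  (stop)
So -473/244 = [-2; 16, 3, 1, 3].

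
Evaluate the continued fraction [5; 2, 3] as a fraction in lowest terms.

Fold from the inside: start with 3/1.
  2 + 1/3 = 7/3
  5 + 3/7 = 38/7

38/7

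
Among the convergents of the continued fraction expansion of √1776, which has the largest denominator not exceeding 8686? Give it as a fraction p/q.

174049/4130

√1776 = [42; 7, 84, …] (period length 2).
Convergents:
  p_0/q_0 = 42/1
  p_1/q_1 = 295/7
  p_2/q_2 = 24822/589
  p_3/q_3 = 174049/4130
  p_4/q_4 = 14644938/347509
q_3 = 4130 ≤ 8686 < 347509 = q_4, so the answer is 174049/4130.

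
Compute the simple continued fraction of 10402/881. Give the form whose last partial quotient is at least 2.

10402 = 11×881 + 711
881 = 1×711 + 170
711 = 4×170 + 31
170 = 5×31 + 15
31 = 2×15 + 1
15 = 15×1 + 0  (stop)
So 10402/881 = [11; 1, 4, 5, 2, 15].

[11; 1, 4, 5, 2, 15]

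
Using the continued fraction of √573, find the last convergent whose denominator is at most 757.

√573 = [23; 1, 14, 1, 46, …] (period length 4).
Convergents:
  p_0/q_0 = 23/1
  p_1/q_1 = 24/1
  p_2/q_2 = 359/15
  p_3/q_3 = 383/16
  p_4/q_4 = 17977/751
  p_5/q_5 = 18360/767
q_4 = 751 ≤ 757 < 767 = q_5, so the answer is 17977/751.

17977/751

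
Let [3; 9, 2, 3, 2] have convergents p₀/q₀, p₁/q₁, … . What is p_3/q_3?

205/66

Using pₖ = aₖpₖ₋₁ + pₖ₋₂, qₖ = aₖqₖ₋₁ + qₖ₋₂ (with p₋₁=1, p₋₂=0, q₋₁=0, q₋₂=1):
  k=0: a=3, p=3, q=1
  k=1: a=9, p=28, q=9
  k=2: a=2, p=59, q=19
  k=3: a=3, p=205, q=66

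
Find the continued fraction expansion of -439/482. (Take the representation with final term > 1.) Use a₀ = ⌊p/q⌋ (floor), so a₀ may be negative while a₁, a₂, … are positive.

[-1; 11, 4, 1, 3, 2]

-439 = -1×482 + 43
482 = 11×43 + 9
43 = 4×9 + 7
9 = 1×7 + 2
7 = 3×2 + 1
2 = 2×1 + 0  (stop)
So -439/482 = [-1; 11, 4, 1, 3, 2].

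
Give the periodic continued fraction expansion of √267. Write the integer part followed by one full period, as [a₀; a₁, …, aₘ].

[16; 2, 1, 15, 1, 2, 32]

a₀ = ⌊√267⌋ = 16.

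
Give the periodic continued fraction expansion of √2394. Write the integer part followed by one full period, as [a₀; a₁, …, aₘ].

a₀ = ⌊√2394⌋ = 48.
With m₀=0, d₀=1 and mₖ₊₁ = dₖaₖ − mₖ, dₖ₊₁ = (n − mₖ₊₁²)/dₖ, aₖ₊₁ = ⌊(a₀+mₖ₊₁)/dₖ₊₁⌋:
  k=1: m=48, d=90, a=1
  k=2: m=42, d=7, a=12
  k=3: m=42, d=90, a=1
  k=4: m=48, d=1, a=96
d=1 and a=2a₀=96 at k=4, so the next step gives (m, d) = (48, 90) again — its k=1 value — and the period has length 4.

[48; 1, 12, 1, 96]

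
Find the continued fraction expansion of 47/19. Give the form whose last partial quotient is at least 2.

[2; 2, 9]

47 = 2*19 + 9
19 = 2*9 + 1
9 = 9*1 + 0  (stop)
So 47/19 = [2; 2, 9].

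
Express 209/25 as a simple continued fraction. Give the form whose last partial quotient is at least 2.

[8; 2, 1, 3, 2]

209 = 8·25 + 9
25 = 2·9 + 7
9 = 1·7 + 2
7 = 3·2 + 1
2 = 2·1 + 0  (stop)
So 209/25 = [8; 2, 1, 3, 2].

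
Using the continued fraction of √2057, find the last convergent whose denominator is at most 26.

√2057 = [45; 2, 1, 4, 1, 2, 90, …] (period length 6).
Convergents:
  p_0/q_0 = 45/1
  p_1/q_1 = 91/2
  p_2/q_2 = 136/3
  p_3/q_3 = 635/14
  p_4/q_4 = 771/17
  p_5/q_5 = 2177/48
q_4 = 17 ≤ 26 < 48 = q_5, so the answer is 771/17.

771/17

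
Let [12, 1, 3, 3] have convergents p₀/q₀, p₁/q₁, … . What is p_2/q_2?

Using pₖ = aₖpₖ₋₁ + pₖ₋₂, qₖ = aₖqₖ₋₁ + qₖ₋₂ (with p₋₁=1, p₋₂=0, q₋₁=0, q₋₂=1):
  k=0: a=12, p=12, q=1
  k=1: a=1, p=13, q=1
  k=2: a=3, p=51, q=4

51/4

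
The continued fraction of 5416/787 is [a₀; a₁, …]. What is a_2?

5416 = 6·787 + 694   →  a_0 = 6
787 = 1·694 + 93   →  a_1 = 1
694 = 7·93 + 43   →  a_2 = 7

7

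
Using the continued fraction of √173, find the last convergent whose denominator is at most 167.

1118/85

√173 = [13; 6, 1, 1, 6, 26, …] (period length 5).
Convergents:
  p_0/q_0 = 13/1
  p_1/q_1 = 79/6
  p_2/q_2 = 92/7
  p_3/q_3 = 171/13
  p_4/q_4 = 1118/85
  p_5/q_5 = 29239/2223
q_4 = 85 ≤ 167 < 2223 = q_5, so the answer is 1118/85.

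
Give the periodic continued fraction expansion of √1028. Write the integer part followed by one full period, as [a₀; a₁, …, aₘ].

[32; 16, 64]

a₀ = ⌊√1028⌋ = 32.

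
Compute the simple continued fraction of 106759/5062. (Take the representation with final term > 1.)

106759 = 21·5062 + 457
5062 = 11·457 + 35
457 = 13·35 + 2
35 = 17·2 + 1
2 = 2·1 + 0  (stop)
So 106759/5062 = [21; 11, 13, 17, 2].

[21; 11, 13, 17, 2]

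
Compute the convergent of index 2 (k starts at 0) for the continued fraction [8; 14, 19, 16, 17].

Using pₖ = aₖpₖ₋₁ + pₖ₋₂, qₖ = aₖqₖ₋₁ + qₖ₋₂ (with p₋₁=1, p₋₂=0, q₋₁=0, q₋₂=1):
  k=0: a=8, p=8, q=1
  k=1: a=14, p=113, q=14
  k=2: a=19, p=2155, q=267

2155/267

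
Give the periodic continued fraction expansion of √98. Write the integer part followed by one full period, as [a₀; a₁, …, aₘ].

[9; 1, 8, 1, 18]

a₀ = ⌊√98⌋ = 9.
With m₀=0, d₀=1 and mₖ₊₁ = dₖaₖ − mₖ, dₖ₊₁ = (n − mₖ₊₁²)/dₖ, aₖ₊₁ = ⌊(a₀+mₖ₊₁)/dₖ₊₁⌋:
  k=1: m=9, d=17, a=1
  k=2: m=8, d=2, a=8
  k=3: m=8, d=17, a=1
  k=4: m=9, d=1, a=18
d=1 and a=2a₀=18 at k=4, so the next step gives (m, d) = (9, 17) again — its k=1 value — and the period has length 4.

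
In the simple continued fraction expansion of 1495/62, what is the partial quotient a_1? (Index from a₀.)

1495 = 24·62 + 7   →  a_0 = 24
62 = 8·7 + 6   →  a_1 = 8

8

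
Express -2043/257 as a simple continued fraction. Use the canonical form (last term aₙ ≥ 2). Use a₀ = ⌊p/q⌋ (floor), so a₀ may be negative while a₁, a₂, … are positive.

[-8; 19, 1, 3, 3]

-2043 = -8·257 + 13
257 = 19·13 + 10
13 = 1·10 + 3
10 = 3·3 + 1
3 = 3·1 + 0  (stop)
So -2043/257 = [-8; 19, 1, 3, 3].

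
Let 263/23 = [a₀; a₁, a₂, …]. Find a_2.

3

263 = 11·23 + 10   →  a_0 = 11
23 = 2·10 + 3   →  a_1 = 2
10 = 3·3 + 1   →  a_2 = 3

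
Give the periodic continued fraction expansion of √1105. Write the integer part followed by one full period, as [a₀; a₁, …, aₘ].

a₀ = ⌊√1105⌋ = 33.
With m₀=0, d₀=1 and mₖ₊₁ = dₖaₖ − mₖ, dₖ₊₁ = (n − mₖ₊₁²)/dₖ, aₖ₊₁ = ⌊(a₀+mₖ₊₁)/dₖ₊₁⌋:
  k=1: m=33, d=16, a=4
  k=2: m=31, d=9, a=7
  k=3: m=32, d=9, a=7
  k=4: m=31, d=16, a=4
  k=5: m=33, d=1, a=66
d=1 and a=2a₀=66 at k=5, so the next step gives (m, d) = (33, 16) again — its k=1 value — and the period has length 5.

[33; 4, 7, 7, 4, 66]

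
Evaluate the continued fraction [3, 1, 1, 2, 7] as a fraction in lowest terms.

133/37

Using pₖ = aₖpₖ₋₁ + pₖ₋₂ and qₖ = aₖqₖ₋₁ + qₖ₋₂:
  k=0: a=3, p=3, q=1
  k=1: a=1, p=4, q=1
  k=2: a=1, p=7, q=2
  k=3: a=2, p=18, q=5
  k=4: a=7, p=133, q=37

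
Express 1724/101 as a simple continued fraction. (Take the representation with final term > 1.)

[17; 14, 2, 3]

1724 = 17*101 + 7
101 = 14*7 + 3
7 = 2*3 + 1
3 = 3*1 + 0  (stop)
So 1724/101 = [17; 14, 2, 3].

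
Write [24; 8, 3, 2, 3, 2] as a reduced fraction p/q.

Fold from the inside: start with 2/1.
  3 + 1/2 = 7/2
  2 + 2/7 = 16/7
  3 + 7/16 = 55/16
  8 + 16/55 = 456/55
  24 + 55/456 = 10999/456

10999/456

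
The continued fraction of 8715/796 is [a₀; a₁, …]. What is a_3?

2

8715 = 10·796 + 755   →  a_0 = 10
796 = 1·755 + 41   →  a_1 = 1
755 = 18·41 + 17   →  a_2 = 18
41 = 2·17 + 7   →  a_3 = 2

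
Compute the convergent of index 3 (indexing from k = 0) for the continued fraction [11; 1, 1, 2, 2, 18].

58/5

Using pₖ = aₖpₖ₋₁ + pₖ₋₂, qₖ = aₖqₖ₋₁ + qₖ₋₂ (with p₋₁=1, p₋₂=0, q₋₁=0, q₋₂=1):
  k=0: a=11, p=11, q=1
  k=1: a=1, p=12, q=1
  k=2: a=1, p=23, q=2
  k=3: a=2, p=58, q=5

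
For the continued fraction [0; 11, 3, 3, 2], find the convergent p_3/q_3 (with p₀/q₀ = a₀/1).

Using pₖ = aₖpₖ₋₁ + pₖ₋₂, qₖ = aₖqₖ₋₁ + qₖ₋₂ (with p₋₁=1, p₋₂=0, q₋₁=0, q₋₂=1):
  k=0: a=0, p=0, q=1
  k=1: a=11, p=1, q=11
  k=2: a=3, p=3, q=34
  k=3: a=3, p=10, q=113

10/113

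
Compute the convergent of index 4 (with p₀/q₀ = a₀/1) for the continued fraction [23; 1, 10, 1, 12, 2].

3707/155

Using pₖ = aₖpₖ₋₁ + pₖ₋₂, qₖ = aₖqₖ₋₁ + qₖ₋₂ (with p₋₁=1, p₋₂=0, q₋₁=0, q₋₂=1):
  k=0: a=23, p=23, q=1
  k=1: a=1, p=24, q=1
  k=2: a=10, p=263, q=11
  k=3: a=1, p=287, q=12
  k=4: a=12, p=3707, q=155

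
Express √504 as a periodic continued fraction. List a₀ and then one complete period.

[22; 2, 4, 2, 44]

a₀ = ⌊√504⌋ = 22.
With m₀=0, d₀=1 and mₖ₊₁ = dₖaₖ − mₖ, dₖ₊₁ = (n − mₖ₊₁²)/dₖ, aₖ₊₁ = ⌊(a₀+mₖ₊₁)/dₖ₊₁⌋:
  k=1: m=22, d=20, a=2
  k=2: m=18, d=9, a=4
  k=3: m=18, d=20, a=2
  k=4: m=22, d=1, a=44
d=1 and a=2a₀=44 at k=4, so the next step gives (m, d) = (22, 20) again — its k=1 value — and the period has length 4.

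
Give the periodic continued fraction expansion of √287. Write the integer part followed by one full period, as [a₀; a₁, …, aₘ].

a₀ = ⌊√287⌋ = 16.
With m₀=0, d₀=1 and mₖ₊₁ = dₖaₖ − mₖ, dₖ₊₁ = (n − mₖ₊₁²)/dₖ, aₖ₊₁ = ⌊(a₀+mₖ₊₁)/dₖ₊₁⌋:
  k=1: m=16, d=31, a=1
  k=2: m=15, d=2, a=15
  k=3: m=15, d=31, a=1
  k=4: m=16, d=1, a=32
d=1 and a=2a₀=32 at k=4, so the next step gives (m, d) = (16, 31) again — its k=1 value — and the period has length 4.

[16; 1, 15, 1, 32]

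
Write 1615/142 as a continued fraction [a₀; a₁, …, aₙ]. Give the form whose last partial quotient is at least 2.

1615 = 11*142 + 53
142 = 2*53 + 36
53 = 1*36 + 17
36 = 2*17 + 2
17 = 8*2 + 1
2 = 2*1 + 0  (stop)
So 1615/142 = [11; 2, 1, 2, 8, 2].

[11; 2, 1, 2, 8, 2]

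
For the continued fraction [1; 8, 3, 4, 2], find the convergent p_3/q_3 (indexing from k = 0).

Using pₖ = aₖpₖ₋₁ + pₖ₋₂, qₖ = aₖqₖ₋₁ + qₖ₋₂ (with p₋₁=1, p₋₂=0, q₋₁=0, q₋₂=1):
  k=0: a=1, p=1, q=1
  k=1: a=8, p=9, q=8
  k=2: a=3, p=28, q=25
  k=3: a=4, p=121, q=108

121/108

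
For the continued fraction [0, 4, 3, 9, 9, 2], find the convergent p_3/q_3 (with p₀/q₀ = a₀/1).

Using pₖ = aₖpₖ₋₁ + pₖ₋₂, qₖ = aₖqₖ₋₁ + qₖ₋₂ (with p₋₁=1, p₋₂=0, q₋₁=0, q₋₂=1):
  k=0: a=0, p=0, q=1
  k=1: a=4, p=1, q=4
  k=2: a=3, p=3, q=13
  k=3: a=9, p=28, q=121

28/121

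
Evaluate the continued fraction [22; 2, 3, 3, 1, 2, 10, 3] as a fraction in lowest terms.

Fold from the inside: start with 3/1.
  10 + 1/3 = 31/3
  2 + 3/31 = 65/31
  1 + 31/65 = 96/65
  3 + 65/96 = 353/96
  3 + 96/353 = 1155/353
  2 + 353/1155 = 2663/1155
  22 + 1155/2663 = 59741/2663

59741/2663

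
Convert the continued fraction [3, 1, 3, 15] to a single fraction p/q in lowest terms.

Using pₖ = aₖpₖ₋₁ + pₖ₋₂ and qₖ = aₖqₖ₋₁ + qₖ₋₂:
  k=0: a=3, p=3, q=1
  k=1: a=1, p=4, q=1
  k=2: a=3, p=15, q=4
  k=3: a=15, p=229, q=61

229/61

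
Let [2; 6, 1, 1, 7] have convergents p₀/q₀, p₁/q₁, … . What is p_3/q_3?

28/13

Using pₖ = aₖpₖ₋₁ + pₖ₋₂, qₖ = aₖqₖ₋₁ + qₖ₋₂ (with p₋₁=1, p₋₂=0, q₋₁=0, q₋₂=1):
  k=0: a=2, p=2, q=1
  k=1: a=6, p=13, q=6
  k=2: a=1, p=15, q=7
  k=3: a=1, p=28, q=13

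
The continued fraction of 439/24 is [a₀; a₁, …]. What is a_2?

439 = 18·24 + 7   →  a_0 = 18
24 = 3·7 + 3   →  a_1 = 3
7 = 2·3 + 1   →  a_2 = 2

2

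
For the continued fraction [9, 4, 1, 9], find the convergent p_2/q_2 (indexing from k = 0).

46/5

Using pₖ = aₖpₖ₋₁ + pₖ₋₂, qₖ = aₖqₖ₋₁ + qₖ₋₂ (with p₋₁=1, p₋₂=0, q₋₁=0, q₋₂=1):
  k=0: a=9, p=9, q=1
  k=1: a=4, p=37, q=4
  k=2: a=1, p=46, q=5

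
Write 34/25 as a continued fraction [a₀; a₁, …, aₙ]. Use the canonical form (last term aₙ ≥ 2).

[1; 2, 1, 3, 2]

34 = 1·25 + 9
25 = 2·9 + 7
9 = 1·7 + 2
7 = 3·2 + 1
2 = 2·1 + 0  (stop)
So 34/25 = [1; 2, 1, 3, 2].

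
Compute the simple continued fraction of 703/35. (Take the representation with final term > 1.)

[20; 11, 1, 2]

703 = 20*35 + 3
35 = 11*3 + 2
3 = 1*2 + 1
2 = 2*1 + 0  (stop)
So 703/35 = [20; 11, 1, 2].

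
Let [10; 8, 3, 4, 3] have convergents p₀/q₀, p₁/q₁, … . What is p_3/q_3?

1093/108

Using pₖ = aₖpₖ₋₁ + pₖ₋₂, qₖ = aₖqₖ₋₁ + qₖ₋₂ (with p₋₁=1, p₋₂=0, q₋₁=0, q₋₂=1):
  k=0: a=10, p=10, q=1
  k=1: a=8, p=81, q=8
  k=2: a=3, p=253, q=25
  k=3: a=4, p=1093, q=108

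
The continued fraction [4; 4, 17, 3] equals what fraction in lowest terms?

896/211

Using pₖ = aₖpₖ₋₁ + pₖ₋₂ and qₖ = aₖqₖ₋₁ + qₖ₋₂:
  k=0: a=4, p=4, q=1
  k=1: a=4, p=17, q=4
  k=2: a=17, p=293, q=69
  k=3: a=3, p=896, q=211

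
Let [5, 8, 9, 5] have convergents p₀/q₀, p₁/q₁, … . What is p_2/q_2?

Using pₖ = aₖpₖ₋₁ + pₖ₋₂, qₖ = aₖqₖ₋₁ + qₖ₋₂ (with p₋₁=1, p₋₂=0, q₋₁=0, q₋₂=1):
  k=0: a=5, p=5, q=1
  k=1: a=8, p=41, q=8
  k=2: a=9, p=374, q=73

374/73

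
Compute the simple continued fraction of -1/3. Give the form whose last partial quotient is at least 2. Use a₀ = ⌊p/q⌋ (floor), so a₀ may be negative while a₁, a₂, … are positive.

[-1; 1, 2]

-1 = -1·3 + 2
3 = 1·2 + 1
2 = 2·1 + 0  (stop)
So -1/3 = [-1; 1, 2].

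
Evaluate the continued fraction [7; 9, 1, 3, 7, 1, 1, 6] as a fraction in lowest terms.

Fold from the inside: start with 6/1.
  1 + 1/6 = 7/6
  1 + 6/7 = 13/7
  7 + 7/13 = 98/13
  3 + 13/98 = 307/98
  1 + 98/307 = 405/307
  9 + 307/405 = 3952/405
  7 + 405/3952 = 28069/3952

28069/3952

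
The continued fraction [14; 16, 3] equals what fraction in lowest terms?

Fold from the inside: start with 3/1.
  16 + 1/3 = 49/3
  14 + 3/49 = 689/49

689/49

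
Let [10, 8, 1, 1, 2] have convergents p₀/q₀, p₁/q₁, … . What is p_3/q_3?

172/17

Using pₖ = aₖpₖ₋₁ + pₖ₋₂, qₖ = aₖqₖ₋₁ + qₖ₋₂ (with p₋₁=1, p₋₂=0, q₋₁=0, q₋₂=1):
  k=0: a=10, p=10, q=1
  k=1: a=8, p=81, q=8
  k=2: a=1, p=91, q=9
  k=3: a=1, p=172, q=17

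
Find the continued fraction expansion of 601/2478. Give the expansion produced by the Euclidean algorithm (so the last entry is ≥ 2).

601 = 0×2478 + 601
2478 = 4×601 + 74
601 = 8×74 + 9
74 = 8×9 + 2
9 = 4×2 + 1
2 = 2×1 + 0  (stop)
So 601/2478 = [0; 4, 8, 8, 4, 2].

[0; 4, 8, 8, 4, 2]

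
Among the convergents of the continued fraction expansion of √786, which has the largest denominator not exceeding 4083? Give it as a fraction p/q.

43988/1569

√786 = [28; 28, 56, …] (period length 2).
Convergents:
  p_0/q_0 = 28/1
  p_1/q_1 = 785/28
  p_2/q_2 = 43988/1569
  p_3/q_3 = 1232449/43960
q_2 = 1569 ≤ 4083 < 43960 = q_3, so the answer is 43988/1569.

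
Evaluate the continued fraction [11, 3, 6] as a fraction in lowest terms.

215/19

Using pₖ = aₖpₖ₋₁ + pₖ₋₂ and qₖ = aₖqₖ₋₁ + qₖ₋₂:
  k=0: a=11, p=11, q=1
  k=1: a=3, p=34, q=3
  k=2: a=6, p=215, q=19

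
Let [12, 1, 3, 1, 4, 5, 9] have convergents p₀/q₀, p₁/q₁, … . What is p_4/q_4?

Using pₖ = aₖpₖ₋₁ + pₖ₋₂, qₖ = aₖqₖ₋₁ + qₖ₋₂ (with p₋₁=1, p₋₂=0, q₋₁=0, q₋₂=1):
  k=0: a=12, p=12, q=1
  k=1: a=1, p=13, q=1
  k=2: a=3, p=51, q=4
  k=3: a=1, p=64, q=5
  k=4: a=4, p=307, q=24

307/24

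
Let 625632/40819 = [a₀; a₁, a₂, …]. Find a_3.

6

625632 = 15·40819 + 13347   →  a_0 = 15
40819 = 3·13347 + 778   →  a_1 = 3
13347 = 17·778 + 121   →  a_2 = 17
778 = 6·121 + 52   →  a_3 = 6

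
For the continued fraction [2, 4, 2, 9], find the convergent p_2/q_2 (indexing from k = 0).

Using pₖ = aₖpₖ₋₁ + pₖ₋₂, qₖ = aₖqₖ₋₁ + qₖ₋₂ (with p₋₁=1, p₋₂=0, q₋₁=0, q₋₂=1):
  k=0: a=2, p=2, q=1
  k=1: a=4, p=9, q=4
  k=2: a=2, p=20, q=9

20/9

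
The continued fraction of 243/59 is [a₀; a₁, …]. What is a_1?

8

243 = 4·59 + 7   →  a_0 = 4
59 = 8·7 + 3   →  a_1 = 8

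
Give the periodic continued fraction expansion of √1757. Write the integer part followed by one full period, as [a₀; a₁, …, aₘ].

a₀ = ⌊√1757⌋ = 41.
With m₀=0, d₀=1 and mₖ₊₁ = dₖaₖ − mₖ, dₖ₊₁ = (n − mₖ₊₁²)/dₖ, aₖ₊₁ = ⌊(a₀+mₖ₊₁)/dₖ₊₁⌋:
  k=1: m=41, d=76, a=1
  k=2: m=35, d=7, a=10
  k=3: m=35, d=76, a=1
  k=4: m=41, d=1, a=82
d=1 and a=2a₀=82 at k=4, so the next step gives (m, d) = (41, 76) again — its k=1 value — and the period has length 4.

[41; 1, 10, 1, 82]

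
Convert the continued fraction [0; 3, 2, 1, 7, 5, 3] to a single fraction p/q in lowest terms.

Fold from the inside: start with 3/1.
  5 + 1/3 = 16/3
  7 + 3/16 = 115/16
  1 + 16/115 = 131/115
  2 + 115/131 = 377/131
  3 + 131/377 = 1262/377
  0 + 377/1262 = 377/1262

377/1262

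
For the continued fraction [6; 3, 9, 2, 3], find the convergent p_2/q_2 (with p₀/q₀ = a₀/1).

177/28

Using pₖ = aₖpₖ₋₁ + pₖ₋₂, qₖ = aₖqₖ₋₁ + qₖ₋₂ (with p₋₁=1, p₋₂=0, q₋₁=0, q₋₂=1):
  k=0: a=6, p=6, q=1
  k=1: a=3, p=19, q=3
  k=2: a=9, p=177, q=28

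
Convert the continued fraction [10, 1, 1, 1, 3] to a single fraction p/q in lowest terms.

Using pₖ = aₖpₖ₋₁ + pₖ₋₂ and qₖ = aₖqₖ₋₁ + qₖ₋₂:
  k=0: a=10, p=10, q=1
  k=1: a=1, p=11, q=1
  k=2: a=1, p=21, q=2
  k=3: a=1, p=32, q=3
  k=4: a=3, p=117, q=11

117/11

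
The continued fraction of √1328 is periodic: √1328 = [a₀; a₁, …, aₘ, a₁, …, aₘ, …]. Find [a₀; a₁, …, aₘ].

a₀ = ⌊√1328⌋ = 36.

[36; 2, 3, 1, 3, 1, 3, 2, 72]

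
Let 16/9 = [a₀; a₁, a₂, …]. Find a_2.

16 = 1·9 + 7   →  a_0 = 1
9 = 1·7 + 2   →  a_1 = 1
7 = 3·2 + 1   →  a_2 = 3

3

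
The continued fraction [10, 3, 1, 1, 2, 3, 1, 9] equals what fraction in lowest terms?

7935/772

Using pₖ = aₖpₖ₋₁ + pₖ₋₂ and qₖ = aₖqₖ₋₁ + qₖ₋₂:
  k=0: a=10, p=10, q=1
  k=1: a=3, p=31, q=3
  k=2: a=1, p=41, q=4
  k=3: a=1, p=72, q=7
  k=4: a=2, p=185, q=18
  k=5: a=3, p=627, q=61
  k=6: a=1, p=812, q=79
  k=7: a=9, p=7935, q=772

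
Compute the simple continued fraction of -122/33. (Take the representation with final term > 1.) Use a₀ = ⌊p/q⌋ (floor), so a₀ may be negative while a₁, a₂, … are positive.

-122 = -4×33 + 10
33 = 3×10 + 3
10 = 3×3 + 1
3 = 3×1 + 0  (stop)
So -122/33 = [-4; 3, 3, 3].

[-4; 3, 3, 3]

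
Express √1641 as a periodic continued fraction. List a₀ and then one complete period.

[40; 1, 1, 26, 1, 1, 80]

a₀ = ⌊√1641⌋ = 40.
With m₀=0, d₀=1 and mₖ₊₁ = dₖaₖ − mₖ, dₖ₊₁ = (n − mₖ₊₁²)/dₖ, aₖ₊₁ = ⌊(a₀+mₖ₊₁)/dₖ₊₁⌋:
  k=1: m=40, d=41, a=1
  k=2: m=1, d=40, a=1
  k=3: m=39, d=3, a=26
  k=4: m=39, d=40, a=1
  k=5: m=1, d=41, a=1
  k=6: m=40, d=1, a=80
d=1 and a=2a₀=80 at k=6, so the next step gives (m, d) = (40, 41) again — its k=1 value — and the period has length 6.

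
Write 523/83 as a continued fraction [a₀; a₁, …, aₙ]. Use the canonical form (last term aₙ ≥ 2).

[6; 3, 3, 8]

523 = 6·83 + 25
83 = 3·25 + 8
25 = 3·8 + 1
8 = 8·1 + 0  (stop)
So 523/83 = [6; 3, 3, 8].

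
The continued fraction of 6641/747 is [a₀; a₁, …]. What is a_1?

6641 = 8·747 + 665   →  a_0 = 8
747 = 1·665 + 82   →  a_1 = 1

1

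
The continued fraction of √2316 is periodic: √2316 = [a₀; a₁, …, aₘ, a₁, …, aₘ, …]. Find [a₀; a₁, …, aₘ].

a₀ = ⌊√2316⌋ = 48.
With m₀=0, d₀=1 and mₖ₊₁ = dₖaₖ − mₖ, dₖ₊₁ = (n − mₖ₊₁²)/dₖ, aₖ₊₁ = ⌊(a₀+mₖ₊₁)/dₖ₊₁⌋:
  k=1: m=48, d=12, a=8
  k=2: m=48, d=1, a=96
d=1 and a=2a₀=96 at k=2, so the next step gives (m, d) = (48, 12) again — its k=1 value — and the period has length 2.

[48; 8, 96]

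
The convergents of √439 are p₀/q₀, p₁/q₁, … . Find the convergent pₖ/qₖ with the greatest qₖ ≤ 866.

√439 = [20; 1, 19, 1, 40, …] (period length 4).
Convergents:
  p_0/q_0 = 20/1
  p_1/q_1 = 21/1
  p_2/q_2 = 419/20
  p_3/q_3 = 440/21
  p_4/q_4 = 18019/860
  p_5/q_5 = 18459/881
q_4 = 860 ≤ 866 < 881 = q_5, so the answer is 18019/860.

18019/860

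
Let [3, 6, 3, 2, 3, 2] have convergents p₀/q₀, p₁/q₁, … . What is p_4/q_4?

477/151

Using pₖ = aₖpₖ₋₁ + pₖ₋₂, qₖ = aₖqₖ₋₁ + qₖ₋₂ (with p₋₁=1, p₋₂=0, q₋₁=0, q₋₂=1):
  k=0: a=3, p=3, q=1
  k=1: a=6, p=19, q=6
  k=2: a=3, p=60, q=19
  k=3: a=2, p=139, q=44
  k=4: a=3, p=477, q=151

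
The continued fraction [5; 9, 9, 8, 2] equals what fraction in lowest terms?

7215/1412

Fold from the inside: start with 2/1.
  8 + 1/2 = 17/2
  9 + 2/17 = 155/17
  9 + 17/155 = 1412/155
  5 + 155/1412 = 7215/1412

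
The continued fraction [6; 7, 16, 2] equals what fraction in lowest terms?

1431/233

Fold from the inside: start with 2/1.
  16 + 1/2 = 33/2
  7 + 2/33 = 233/33
  6 + 33/233 = 1431/233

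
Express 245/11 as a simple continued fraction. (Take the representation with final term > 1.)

245 = 22*11 + 3
11 = 3*3 + 2
3 = 1*2 + 1
2 = 2*1 + 0  (stop)
So 245/11 = [22; 3, 1, 2].

[22; 3, 1, 2]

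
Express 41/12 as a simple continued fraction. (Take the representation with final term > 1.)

[3; 2, 2, 2]

41 = 3×12 + 5
12 = 2×5 + 2
5 = 2×2 + 1
2 = 2×1 + 0  (stop)
So 41/12 = [3; 2, 2, 2].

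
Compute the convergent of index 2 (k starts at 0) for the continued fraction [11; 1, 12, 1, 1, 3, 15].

Using pₖ = aₖpₖ₋₁ + pₖ₋₂, qₖ = aₖqₖ₋₁ + qₖ₋₂ (with p₋₁=1, p₋₂=0, q₋₁=0, q₋₂=1):
  k=0: a=11, p=11, q=1
  k=1: a=1, p=12, q=1
  k=2: a=12, p=155, q=13

155/13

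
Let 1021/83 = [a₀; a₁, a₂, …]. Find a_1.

3

1021 = 12·83 + 25   →  a_0 = 12
83 = 3·25 + 8   →  a_1 = 3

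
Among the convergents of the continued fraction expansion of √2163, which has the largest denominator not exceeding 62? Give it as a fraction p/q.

2837/61

√2163 = [46; 1, 1, 30, 1, 1, 92, …] (period length 6).
Convergents:
  p_0/q_0 = 46/1
  p_1/q_1 = 47/1
  p_2/q_2 = 93/2
  p_3/q_3 = 2837/61
  p_4/q_4 = 2930/63
q_3 = 61 ≤ 62 < 63 = q_4, so the answer is 2837/61.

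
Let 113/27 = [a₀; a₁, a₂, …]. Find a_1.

5

113 = 4·27 + 5   →  a_0 = 4
27 = 5·5 + 2   →  a_1 = 5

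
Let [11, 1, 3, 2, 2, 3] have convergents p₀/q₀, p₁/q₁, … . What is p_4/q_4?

Using pₖ = aₖpₖ₋₁ + pₖ₋₂, qₖ = aₖqₖ₋₁ + qₖ₋₂ (with p₋₁=1, p₋₂=0, q₋₁=0, q₋₂=1):
  k=0: a=11, p=11, q=1
  k=1: a=1, p=12, q=1
  k=2: a=3, p=47, q=4
  k=3: a=2, p=106, q=9
  k=4: a=2, p=259, q=22

259/22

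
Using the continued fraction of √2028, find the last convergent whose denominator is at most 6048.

√2028 = [45; 30, 90, …] (period length 2).
Convergents:
  p_0/q_0 = 45/1
  p_1/q_1 = 1351/30
  p_2/q_2 = 121635/2701
  p_3/q_3 = 3650401/81060
q_2 = 2701 ≤ 6048 < 81060 = q_3, so the answer is 121635/2701.

121635/2701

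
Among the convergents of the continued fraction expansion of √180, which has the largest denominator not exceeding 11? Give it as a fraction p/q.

67/5

√180 = [13; 2, 2, 2, 26, …] (period length 4).
Convergents:
  p_0/q_0 = 13/1
  p_1/q_1 = 27/2
  p_2/q_2 = 67/5
  p_3/q_3 = 161/12
q_2 = 5 ≤ 11 < 12 = q_3, so the answer is 67/5.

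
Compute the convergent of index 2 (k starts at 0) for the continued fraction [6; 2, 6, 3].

Using pₖ = aₖpₖ₋₁ + pₖ₋₂, qₖ = aₖqₖ₋₁ + qₖ₋₂ (with p₋₁=1, p₋₂=0, q₋₁=0, q₋₂=1):
  k=0: a=6, p=6, q=1
  k=1: a=2, p=13, q=2
  k=2: a=6, p=84, q=13

84/13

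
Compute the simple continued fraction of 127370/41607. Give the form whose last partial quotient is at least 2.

127370 = 3×41607 + 2549
41607 = 16×2549 + 823
2549 = 3×823 + 80
823 = 10×80 + 23
80 = 3×23 + 11
23 = 2×11 + 1
11 = 11×1 + 0  (stop)
So 127370/41607 = [3; 16, 3, 10, 3, 2, 11].

[3; 16, 3, 10, 3, 2, 11]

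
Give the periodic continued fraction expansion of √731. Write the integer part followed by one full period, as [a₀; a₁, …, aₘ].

[27; 27, 54]

a₀ = ⌊√731⌋ = 27.
With m₀=0, d₀=1 and mₖ₊₁ = dₖaₖ − mₖ, dₖ₊₁ = (n − mₖ₊₁²)/dₖ, aₖ₊₁ = ⌊(a₀+mₖ₊₁)/dₖ₊₁⌋:
  k=1: m=27, d=2, a=27
  k=2: m=27, d=1, a=54
d=1 and a=2a₀=54 at k=2, so the next step gives (m, d) = (27, 2) again — its k=1 value — and the period has length 2.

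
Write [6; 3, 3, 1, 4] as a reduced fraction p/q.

391/62

Using pₖ = aₖpₖ₋₁ + pₖ₋₂ and qₖ = aₖqₖ₋₁ + qₖ₋₂:
  k=0: a=6, p=6, q=1
  k=1: a=3, p=19, q=3
  k=2: a=3, p=63, q=10
  k=3: a=1, p=82, q=13
  k=4: a=4, p=391, q=62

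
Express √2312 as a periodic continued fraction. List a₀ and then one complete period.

a₀ = ⌊√2312⌋ = 48.
With m₀=0, d₀=1 and mₖ₊₁ = dₖaₖ − mₖ, dₖ₊₁ = (n − mₖ₊₁²)/dₖ, aₖ₊₁ = ⌊(a₀+mₖ₊₁)/dₖ₊₁⌋:
  k=1: m=48, d=8, a=12
  k=2: m=48, d=1, a=96
d=1 and a=2a₀=96 at k=2, so the next step gives (m, d) = (48, 8) again — its k=1 value — and the period has length 2.

[48; 12, 96]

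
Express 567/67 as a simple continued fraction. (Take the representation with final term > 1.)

[8; 2, 6, 5]

567 = 8·67 + 31
67 = 2·31 + 5
31 = 6·5 + 1
5 = 5·1 + 0  (stop)
So 567/67 = [8; 2, 6, 5].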